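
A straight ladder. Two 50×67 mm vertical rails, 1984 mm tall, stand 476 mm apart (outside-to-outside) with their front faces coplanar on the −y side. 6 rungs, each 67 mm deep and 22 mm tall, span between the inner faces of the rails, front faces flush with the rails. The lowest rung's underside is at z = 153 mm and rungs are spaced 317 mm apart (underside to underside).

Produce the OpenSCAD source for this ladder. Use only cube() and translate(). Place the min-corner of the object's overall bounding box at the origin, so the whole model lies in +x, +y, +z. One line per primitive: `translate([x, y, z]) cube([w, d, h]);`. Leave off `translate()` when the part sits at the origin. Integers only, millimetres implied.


cube([50, 67, 1984]);
translate([426, 0, 0]) cube([50, 67, 1984]);
translate([50, 0, 153]) cube([376, 67, 22]);
translate([50, 0, 470]) cube([376, 67, 22]);
translate([50, 0, 787]) cube([376, 67, 22]);
translate([50, 0, 1104]) cube([376, 67, 22]);
translate([50, 0, 1421]) cube([376, 67, 22]);
translate([50, 0, 1738]) cube([376, 67, 22]);


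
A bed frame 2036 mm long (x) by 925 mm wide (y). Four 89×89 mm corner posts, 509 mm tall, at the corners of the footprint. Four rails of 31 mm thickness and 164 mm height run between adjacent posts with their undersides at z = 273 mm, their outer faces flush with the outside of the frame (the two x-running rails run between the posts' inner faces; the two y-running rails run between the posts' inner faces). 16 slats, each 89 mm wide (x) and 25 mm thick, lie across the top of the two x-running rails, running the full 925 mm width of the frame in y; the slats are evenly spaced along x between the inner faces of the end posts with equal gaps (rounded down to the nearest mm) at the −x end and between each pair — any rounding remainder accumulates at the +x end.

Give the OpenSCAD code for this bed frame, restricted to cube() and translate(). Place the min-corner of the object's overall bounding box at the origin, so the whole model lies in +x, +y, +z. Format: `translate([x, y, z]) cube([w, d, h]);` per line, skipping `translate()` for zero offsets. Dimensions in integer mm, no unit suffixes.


cube([89, 89, 509]);
translate([0, 836, 0]) cube([89, 89, 509]);
translate([1947, 0, 0]) cube([89, 89, 509]);
translate([1947, 836, 0]) cube([89, 89, 509]);
translate([89, 0, 273]) cube([1858, 31, 164]);
translate([89, 894, 273]) cube([1858, 31, 164]);
translate([0, 89, 273]) cube([31, 747, 164]);
translate([2005, 89, 273]) cube([31, 747, 164]);
translate([114, 0, 437]) cube([89, 925, 25]);
translate([228, 0, 437]) cube([89, 925, 25]);
translate([342, 0, 437]) cube([89, 925, 25]);
translate([456, 0, 437]) cube([89, 925, 25]);
translate([570, 0, 437]) cube([89, 925, 25]);
translate([684, 0, 437]) cube([89, 925, 25]);
translate([798, 0, 437]) cube([89, 925, 25]);
translate([912, 0, 437]) cube([89, 925, 25]);
translate([1026, 0, 437]) cube([89, 925, 25]);
translate([1140, 0, 437]) cube([89, 925, 25]);
translate([1254, 0, 437]) cube([89, 925, 25]);
translate([1368, 0, 437]) cube([89, 925, 25]);
translate([1482, 0, 437]) cube([89, 925, 25]);
translate([1596, 0, 437]) cube([89, 925, 25]);
translate([1710, 0, 437]) cube([89, 925, 25]);
translate([1824, 0, 437]) cube([89, 925, 25]);


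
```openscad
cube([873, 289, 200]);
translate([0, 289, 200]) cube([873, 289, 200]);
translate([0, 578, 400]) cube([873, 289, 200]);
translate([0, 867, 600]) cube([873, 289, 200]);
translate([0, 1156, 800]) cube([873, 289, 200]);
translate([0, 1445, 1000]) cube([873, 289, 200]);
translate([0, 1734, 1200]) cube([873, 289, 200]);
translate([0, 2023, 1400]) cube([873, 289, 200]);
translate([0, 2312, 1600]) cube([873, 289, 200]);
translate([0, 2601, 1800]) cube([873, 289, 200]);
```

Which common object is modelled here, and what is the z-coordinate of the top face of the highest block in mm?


A staircase. The total rise is 2000 mm.

10 identical blocks, each offset up and back from the previous — a staircase. Each step is 200 mm tall and there are 10 of them, so the total rise is 10 × 200 = 2000 mm.


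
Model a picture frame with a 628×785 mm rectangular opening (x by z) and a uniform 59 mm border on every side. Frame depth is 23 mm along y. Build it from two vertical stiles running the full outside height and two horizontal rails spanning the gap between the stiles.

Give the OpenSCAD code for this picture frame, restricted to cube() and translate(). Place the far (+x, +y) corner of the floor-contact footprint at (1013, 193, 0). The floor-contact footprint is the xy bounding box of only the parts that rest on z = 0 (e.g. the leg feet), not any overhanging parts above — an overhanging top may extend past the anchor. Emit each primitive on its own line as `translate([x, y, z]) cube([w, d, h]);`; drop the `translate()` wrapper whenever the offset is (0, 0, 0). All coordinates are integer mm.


translate([267, 170, 0]) cube([59, 23, 903]);
translate([954, 170, 0]) cube([59, 23, 903]);
translate([326, 170, 0]) cube([628, 23, 59]);
translate([326, 170, 844]) cube([628, 23, 59]);


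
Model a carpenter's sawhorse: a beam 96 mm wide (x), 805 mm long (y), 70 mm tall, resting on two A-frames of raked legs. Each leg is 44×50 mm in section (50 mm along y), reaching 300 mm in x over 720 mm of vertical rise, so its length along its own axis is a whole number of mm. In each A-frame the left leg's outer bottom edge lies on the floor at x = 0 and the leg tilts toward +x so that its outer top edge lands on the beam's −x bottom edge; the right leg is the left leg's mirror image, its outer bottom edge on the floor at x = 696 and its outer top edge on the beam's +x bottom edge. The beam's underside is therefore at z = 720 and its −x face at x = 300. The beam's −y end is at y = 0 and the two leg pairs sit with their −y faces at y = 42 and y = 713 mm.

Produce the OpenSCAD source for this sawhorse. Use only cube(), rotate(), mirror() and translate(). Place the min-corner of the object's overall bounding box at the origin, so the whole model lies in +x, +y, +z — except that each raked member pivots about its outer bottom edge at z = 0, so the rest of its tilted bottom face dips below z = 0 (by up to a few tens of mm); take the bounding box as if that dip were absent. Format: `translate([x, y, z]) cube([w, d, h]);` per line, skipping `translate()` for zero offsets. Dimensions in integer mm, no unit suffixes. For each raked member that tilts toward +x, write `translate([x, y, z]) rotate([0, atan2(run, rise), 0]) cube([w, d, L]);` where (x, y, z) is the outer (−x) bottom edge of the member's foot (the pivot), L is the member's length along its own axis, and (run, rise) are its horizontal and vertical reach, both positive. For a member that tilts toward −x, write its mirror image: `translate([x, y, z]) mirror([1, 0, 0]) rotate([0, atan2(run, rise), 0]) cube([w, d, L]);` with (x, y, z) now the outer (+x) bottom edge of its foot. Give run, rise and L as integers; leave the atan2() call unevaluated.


translate([300, 0, 720]) cube([96, 805, 70]);
translate([0, 42, 0]) rotate([0, atan2(300, 720), 0]) cube([44, 50, 780]);
translate([696, 42, 0]) mirror([1, 0, 0]) rotate([0, atan2(300, 720), 0]) cube([44, 50, 780]);
translate([0, 713, 0]) rotate([0, atan2(300, 720), 0]) cube([44, 50, 780]);
translate([696, 713, 0]) mirror([1, 0, 0]) rotate([0, atan2(300, 720), 0]) cube([44, 50, 780]);


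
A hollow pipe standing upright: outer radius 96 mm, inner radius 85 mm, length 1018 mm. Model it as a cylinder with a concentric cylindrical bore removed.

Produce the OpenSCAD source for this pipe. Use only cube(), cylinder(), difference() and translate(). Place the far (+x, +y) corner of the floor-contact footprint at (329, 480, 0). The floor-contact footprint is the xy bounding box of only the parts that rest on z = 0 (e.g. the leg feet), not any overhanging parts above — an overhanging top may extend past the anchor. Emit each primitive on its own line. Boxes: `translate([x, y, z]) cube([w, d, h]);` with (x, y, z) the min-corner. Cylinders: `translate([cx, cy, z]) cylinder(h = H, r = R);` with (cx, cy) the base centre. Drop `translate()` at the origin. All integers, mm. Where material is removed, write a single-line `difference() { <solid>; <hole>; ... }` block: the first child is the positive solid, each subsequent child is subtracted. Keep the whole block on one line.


difference() { translate([233, 384, 0]) cylinder(h = 1018, r = 96); translate([233, 384, 0]) cylinder(h = 1018, r = 85); }


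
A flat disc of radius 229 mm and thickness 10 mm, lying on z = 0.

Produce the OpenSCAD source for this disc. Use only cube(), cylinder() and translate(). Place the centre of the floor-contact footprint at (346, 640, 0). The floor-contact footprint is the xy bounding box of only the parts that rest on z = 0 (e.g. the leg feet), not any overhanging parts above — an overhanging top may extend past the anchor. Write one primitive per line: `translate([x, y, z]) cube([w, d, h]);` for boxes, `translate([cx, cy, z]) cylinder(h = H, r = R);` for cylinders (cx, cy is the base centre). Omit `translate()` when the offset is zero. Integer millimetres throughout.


translate([346, 640, 0]) cylinder(h = 10, r = 229);


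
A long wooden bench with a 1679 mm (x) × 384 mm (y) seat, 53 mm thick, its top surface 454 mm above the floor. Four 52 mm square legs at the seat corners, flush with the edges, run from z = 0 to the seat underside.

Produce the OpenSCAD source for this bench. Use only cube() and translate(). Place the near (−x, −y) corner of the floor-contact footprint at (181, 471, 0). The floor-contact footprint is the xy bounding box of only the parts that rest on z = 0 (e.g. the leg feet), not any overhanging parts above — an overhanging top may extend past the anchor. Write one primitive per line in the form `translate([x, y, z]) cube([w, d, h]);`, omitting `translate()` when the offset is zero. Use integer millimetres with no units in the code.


translate([181, 471, 401]) cube([1679, 384, 53]);
translate([181, 471, 0]) cube([52, 52, 401]);
translate([181, 803, 0]) cube([52, 52, 401]);
translate([1808, 471, 0]) cube([52, 52, 401]);
translate([1808, 803, 0]) cube([52, 52, 401]);


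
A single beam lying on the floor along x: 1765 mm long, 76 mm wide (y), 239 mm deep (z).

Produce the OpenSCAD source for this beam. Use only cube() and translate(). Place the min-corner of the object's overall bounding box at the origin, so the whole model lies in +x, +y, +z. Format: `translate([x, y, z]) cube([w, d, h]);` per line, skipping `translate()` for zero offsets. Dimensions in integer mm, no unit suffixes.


cube([1765, 76, 239]);


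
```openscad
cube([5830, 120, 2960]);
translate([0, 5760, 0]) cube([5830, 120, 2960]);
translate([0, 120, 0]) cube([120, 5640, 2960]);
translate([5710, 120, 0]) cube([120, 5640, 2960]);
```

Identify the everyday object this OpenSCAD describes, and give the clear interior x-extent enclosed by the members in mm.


A house (or room) frame. The interior width is 5590 mm.

Four 2960 mm walls enclosing a rectangle with no floor or roof — a room or house frame. Outside width is 5830 mm and wall thickness is 120 mm, so the interior width is 5830 − 2 × 120 = 5590 mm.


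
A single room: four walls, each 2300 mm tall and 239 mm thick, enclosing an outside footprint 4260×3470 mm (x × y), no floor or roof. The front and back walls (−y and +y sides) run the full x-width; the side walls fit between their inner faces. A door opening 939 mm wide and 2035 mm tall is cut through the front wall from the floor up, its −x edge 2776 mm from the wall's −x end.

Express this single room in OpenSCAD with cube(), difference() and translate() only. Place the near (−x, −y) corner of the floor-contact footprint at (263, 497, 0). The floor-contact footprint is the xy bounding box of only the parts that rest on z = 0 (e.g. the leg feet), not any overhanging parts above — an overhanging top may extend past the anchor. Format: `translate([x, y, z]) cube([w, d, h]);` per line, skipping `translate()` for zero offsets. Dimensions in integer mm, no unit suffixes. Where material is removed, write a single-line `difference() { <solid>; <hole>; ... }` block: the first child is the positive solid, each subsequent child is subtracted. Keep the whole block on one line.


difference() { translate([263, 497, 0]) cube([4260, 239, 2300]); translate([3039, 497, 0]) cube([939, 239, 2035]); }
translate([263, 3728, 0]) cube([4260, 239, 2300]);
translate([263, 736, 0]) cube([239, 2992, 2300]);
translate([4284, 736, 0]) cube([239, 2992, 2300]);


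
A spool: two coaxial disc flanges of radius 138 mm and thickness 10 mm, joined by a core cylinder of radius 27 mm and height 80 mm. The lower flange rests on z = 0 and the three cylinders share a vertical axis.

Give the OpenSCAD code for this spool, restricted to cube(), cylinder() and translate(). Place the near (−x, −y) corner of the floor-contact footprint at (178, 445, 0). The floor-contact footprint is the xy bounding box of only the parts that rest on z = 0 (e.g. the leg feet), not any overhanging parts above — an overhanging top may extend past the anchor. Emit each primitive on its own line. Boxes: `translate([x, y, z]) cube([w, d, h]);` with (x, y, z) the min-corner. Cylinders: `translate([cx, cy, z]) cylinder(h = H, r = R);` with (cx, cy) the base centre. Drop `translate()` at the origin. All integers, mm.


translate([316, 583, 0]) cylinder(h = 10, r = 138);
translate([316, 583, 10]) cylinder(h = 80, r = 27);
translate([316, 583, 90]) cylinder(h = 10, r = 138);


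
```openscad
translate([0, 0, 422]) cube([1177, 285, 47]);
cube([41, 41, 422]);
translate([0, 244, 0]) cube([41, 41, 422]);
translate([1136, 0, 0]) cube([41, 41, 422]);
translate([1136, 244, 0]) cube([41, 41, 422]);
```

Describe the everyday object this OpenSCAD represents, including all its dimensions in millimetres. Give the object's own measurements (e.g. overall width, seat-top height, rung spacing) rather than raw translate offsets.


A bench: a 1177×285 mm seat slab, 47 mm thick, top at z = 469 mm, on four 41×41 mm square legs flush with the seat corners and standing on z = 0.


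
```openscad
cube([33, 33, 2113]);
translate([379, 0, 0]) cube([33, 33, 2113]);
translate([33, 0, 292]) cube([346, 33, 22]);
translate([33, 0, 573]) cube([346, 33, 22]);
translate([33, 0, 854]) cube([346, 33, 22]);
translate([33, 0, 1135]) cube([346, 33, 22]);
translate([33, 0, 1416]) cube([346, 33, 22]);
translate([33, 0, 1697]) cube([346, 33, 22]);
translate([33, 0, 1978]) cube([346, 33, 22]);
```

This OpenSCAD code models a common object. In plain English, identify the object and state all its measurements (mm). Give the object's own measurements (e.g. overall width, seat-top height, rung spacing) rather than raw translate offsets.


A straight ladder. Two 33×33 mm vertical rails, 2113 mm tall, stand 412 mm apart (outside-to-outside) with their front faces coplanar on the −y side. 7 rungs, each 33 mm deep and 22 mm tall, span between the inner faces of the rails, front faces flush with the rails. The lowest rung's underside is at z = 292 mm and rungs are spaced 281 mm apart (underside to underside).


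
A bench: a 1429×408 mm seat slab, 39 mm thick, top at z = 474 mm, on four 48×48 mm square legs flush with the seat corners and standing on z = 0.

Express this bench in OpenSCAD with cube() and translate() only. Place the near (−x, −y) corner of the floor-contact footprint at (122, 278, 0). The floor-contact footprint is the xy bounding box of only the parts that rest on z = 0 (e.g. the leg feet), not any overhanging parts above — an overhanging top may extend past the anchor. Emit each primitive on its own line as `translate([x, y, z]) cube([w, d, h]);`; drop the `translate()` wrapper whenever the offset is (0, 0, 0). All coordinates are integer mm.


translate([122, 278, 435]) cube([1429, 408, 39]);
translate([122, 278, 0]) cube([48, 48, 435]);
translate([122, 638, 0]) cube([48, 48, 435]);
translate([1503, 278, 0]) cube([48, 48, 435]);
translate([1503, 638, 0]) cube([48, 48, 435]);


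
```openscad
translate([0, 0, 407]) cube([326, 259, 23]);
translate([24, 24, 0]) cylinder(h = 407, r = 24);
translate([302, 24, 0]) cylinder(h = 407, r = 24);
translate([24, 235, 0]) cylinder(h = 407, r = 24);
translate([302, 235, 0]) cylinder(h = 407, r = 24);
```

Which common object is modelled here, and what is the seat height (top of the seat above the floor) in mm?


A stool. The seat height is 430 mm.

A 326×259×23 slab at z = 407 on four corner cylinders — a stool. The seat top is 407 + 23 = 430 mm.


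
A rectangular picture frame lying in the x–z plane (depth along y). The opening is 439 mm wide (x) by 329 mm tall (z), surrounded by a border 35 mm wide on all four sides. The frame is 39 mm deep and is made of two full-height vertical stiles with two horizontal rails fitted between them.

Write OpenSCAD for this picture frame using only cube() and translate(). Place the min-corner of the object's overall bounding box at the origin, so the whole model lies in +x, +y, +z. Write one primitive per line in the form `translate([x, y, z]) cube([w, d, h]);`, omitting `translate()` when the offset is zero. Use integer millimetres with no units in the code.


cube([35, 39, 399]);
translate([474, 0, 0]) cube([35, 39, 399]);
translate([35, 0, 0]) cube([439, 39, 35]);
translate([35, 0, 364]) cube([439, 39, 35]);


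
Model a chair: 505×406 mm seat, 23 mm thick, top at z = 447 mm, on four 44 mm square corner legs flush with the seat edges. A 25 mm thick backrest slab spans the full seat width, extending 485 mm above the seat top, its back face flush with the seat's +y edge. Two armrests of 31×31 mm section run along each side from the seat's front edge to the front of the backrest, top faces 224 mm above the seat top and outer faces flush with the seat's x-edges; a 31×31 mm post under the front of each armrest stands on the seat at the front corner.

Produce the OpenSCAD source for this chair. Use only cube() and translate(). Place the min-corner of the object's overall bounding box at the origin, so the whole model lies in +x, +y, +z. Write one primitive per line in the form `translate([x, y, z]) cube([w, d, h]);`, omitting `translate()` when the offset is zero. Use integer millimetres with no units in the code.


translate([0, 0, 424]) cube([505, 406, 23]);
cube([44, 44, 424]);
translate([461, 0, 0]) cube([44, 44, 424]);
translate([0, 362, 0]) cube([44, 44, 424]);
translate([461, 362, 0]) cube([44, 44, 424]);
translate([0, 381, 447]) cube([505, 25, 485]);
translate([0, 0, 640]) cube([31, 381, 31]);
translate([474, 0, 640]) cube([31, 381, 31]);
translate([0, 0, 447]) cube([31, 31, 193]);
translate([474, 0, 447]) cube([31, 31, 193]);


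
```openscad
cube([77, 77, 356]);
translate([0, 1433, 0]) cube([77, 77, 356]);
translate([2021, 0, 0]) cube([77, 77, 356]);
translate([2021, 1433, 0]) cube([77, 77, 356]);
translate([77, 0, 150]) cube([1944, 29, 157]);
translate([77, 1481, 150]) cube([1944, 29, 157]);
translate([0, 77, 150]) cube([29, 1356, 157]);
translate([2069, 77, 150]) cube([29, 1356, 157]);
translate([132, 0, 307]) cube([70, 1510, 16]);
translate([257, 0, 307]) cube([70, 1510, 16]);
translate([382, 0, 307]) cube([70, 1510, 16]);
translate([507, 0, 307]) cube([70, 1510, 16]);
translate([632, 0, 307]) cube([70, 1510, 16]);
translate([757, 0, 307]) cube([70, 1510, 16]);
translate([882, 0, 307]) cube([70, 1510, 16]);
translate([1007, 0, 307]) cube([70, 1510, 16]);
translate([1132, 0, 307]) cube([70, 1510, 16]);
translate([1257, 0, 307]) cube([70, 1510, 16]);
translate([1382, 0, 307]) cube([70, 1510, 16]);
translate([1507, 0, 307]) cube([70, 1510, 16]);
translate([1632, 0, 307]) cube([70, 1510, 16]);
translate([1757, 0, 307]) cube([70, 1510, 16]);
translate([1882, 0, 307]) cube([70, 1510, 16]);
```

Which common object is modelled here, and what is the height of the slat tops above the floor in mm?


A bed frame. The slat-top height is 323 mm.

Four posts, four rails, and a row of slats — a bed frame. Slats sit on the rails at z = 150 + 157 = 307; with slat thickness 16, the top is 323 mm.


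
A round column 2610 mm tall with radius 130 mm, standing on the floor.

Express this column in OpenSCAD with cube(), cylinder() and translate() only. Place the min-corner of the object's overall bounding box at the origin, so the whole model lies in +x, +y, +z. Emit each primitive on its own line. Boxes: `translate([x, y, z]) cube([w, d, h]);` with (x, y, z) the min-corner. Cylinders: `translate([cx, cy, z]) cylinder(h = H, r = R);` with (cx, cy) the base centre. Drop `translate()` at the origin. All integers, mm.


translate([130, 130, 0]) cylinder(h = 2610, r = 130);


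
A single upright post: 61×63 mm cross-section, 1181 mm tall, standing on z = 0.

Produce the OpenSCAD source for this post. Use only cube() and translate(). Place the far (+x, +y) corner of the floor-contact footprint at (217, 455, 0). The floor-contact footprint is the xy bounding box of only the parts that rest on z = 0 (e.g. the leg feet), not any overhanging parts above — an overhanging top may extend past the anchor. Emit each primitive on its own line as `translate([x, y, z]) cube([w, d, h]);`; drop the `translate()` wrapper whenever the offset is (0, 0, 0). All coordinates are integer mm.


translate([156, 392, 0]) cube([61, 63, 1181]);


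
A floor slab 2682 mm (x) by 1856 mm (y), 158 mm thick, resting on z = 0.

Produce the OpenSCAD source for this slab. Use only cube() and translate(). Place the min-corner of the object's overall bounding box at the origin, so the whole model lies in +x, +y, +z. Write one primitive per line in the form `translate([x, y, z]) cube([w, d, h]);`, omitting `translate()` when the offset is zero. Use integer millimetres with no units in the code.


cube([2682, 1856, 158]);


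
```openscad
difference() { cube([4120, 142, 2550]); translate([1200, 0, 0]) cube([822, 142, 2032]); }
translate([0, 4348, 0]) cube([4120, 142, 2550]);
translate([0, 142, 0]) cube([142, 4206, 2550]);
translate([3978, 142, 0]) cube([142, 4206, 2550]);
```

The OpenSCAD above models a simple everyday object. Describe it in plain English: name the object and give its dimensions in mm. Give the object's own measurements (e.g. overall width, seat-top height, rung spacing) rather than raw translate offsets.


A single room: four walls, each 2550 mm tall and 142 mm thick, enclosing an outside footprint 4120×4490 mm (x × y), no floor or roof. The front and back walls (−y and +y sides) run the full x-width; the side walls fit between their inner faces. A door opening 822 mm wide and 2032 mm tall is cut through the front wall from the floor up, its −x edge 1200 mm from the wall's −x end.


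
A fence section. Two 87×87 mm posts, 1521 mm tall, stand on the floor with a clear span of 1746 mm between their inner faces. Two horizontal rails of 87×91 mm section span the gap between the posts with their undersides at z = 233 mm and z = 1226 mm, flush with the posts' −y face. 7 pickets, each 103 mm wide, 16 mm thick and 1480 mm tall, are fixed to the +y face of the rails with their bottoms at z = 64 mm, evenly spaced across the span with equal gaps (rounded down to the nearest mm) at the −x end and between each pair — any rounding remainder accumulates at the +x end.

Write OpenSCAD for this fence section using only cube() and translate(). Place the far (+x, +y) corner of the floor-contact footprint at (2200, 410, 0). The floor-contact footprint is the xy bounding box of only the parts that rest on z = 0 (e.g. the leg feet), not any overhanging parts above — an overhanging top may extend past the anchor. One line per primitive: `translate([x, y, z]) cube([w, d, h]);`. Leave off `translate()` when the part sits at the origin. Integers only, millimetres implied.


translate([280, 323, 0]) cube([87, 87, 1521]);
translate([2113, 323, 0]) cube([87, 87, 1521]);
translate([367, 323, 233]) cube([1746, 87, 91]);
translate([367, 323, 1226]) cube([1746, 87, 91]);
translate([495, 410, 64]) cube([103, 16, 1480]);
translate([726, 410, 64]) cube([103, 16, 1480]);
translate([957, 410, 64]) cube([103, 16, 1480]);
translate([1188, 410, 64]) cube([103, 16, 1480]);
translate([1419, 410, 64]) cube([103, 16, 1480]);
translate([1650, 410, 64]) cube([103, 16, 1480]);
translate([1881, 410, 64]) cube([103, 16, 1480]);


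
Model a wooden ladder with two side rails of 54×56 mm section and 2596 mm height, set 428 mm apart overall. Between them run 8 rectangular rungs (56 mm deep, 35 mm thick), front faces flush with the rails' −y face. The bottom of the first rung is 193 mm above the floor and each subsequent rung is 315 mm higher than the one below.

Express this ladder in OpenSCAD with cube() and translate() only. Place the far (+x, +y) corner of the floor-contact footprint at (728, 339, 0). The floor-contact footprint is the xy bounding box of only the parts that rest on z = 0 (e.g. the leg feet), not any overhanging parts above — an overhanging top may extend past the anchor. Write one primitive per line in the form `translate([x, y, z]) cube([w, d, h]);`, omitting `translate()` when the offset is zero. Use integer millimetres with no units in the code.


translate([300, 283, 0]) cube([54, 56, 2596]);
translate([674, 283, 0]) cube([54, 56, 2596]);
translate([354, 283, 193]) cube([320, 56, 35]);
translate([354, 283, 508]) cube([320, 56, 35]);
translate([354, 283, 823]) cube([320, 56, 35]);
translate([354, 283, 1138]) cube([320, 56, 35]);
translate([354, 283, 1453]) cube([320, 56, 35]);
translate([354, 283, 1768]) cube([320, 56, 35]);
translate([354, 283, 2083]) cube([320, 56, 35]);
translate([354, 283, 2398]) cube([320, 56, 35]);


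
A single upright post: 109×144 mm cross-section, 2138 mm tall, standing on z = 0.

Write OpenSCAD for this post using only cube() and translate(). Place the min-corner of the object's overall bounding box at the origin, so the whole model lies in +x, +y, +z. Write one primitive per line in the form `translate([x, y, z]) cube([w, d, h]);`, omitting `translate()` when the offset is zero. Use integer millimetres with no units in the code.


cube([109, 144, 2138]);


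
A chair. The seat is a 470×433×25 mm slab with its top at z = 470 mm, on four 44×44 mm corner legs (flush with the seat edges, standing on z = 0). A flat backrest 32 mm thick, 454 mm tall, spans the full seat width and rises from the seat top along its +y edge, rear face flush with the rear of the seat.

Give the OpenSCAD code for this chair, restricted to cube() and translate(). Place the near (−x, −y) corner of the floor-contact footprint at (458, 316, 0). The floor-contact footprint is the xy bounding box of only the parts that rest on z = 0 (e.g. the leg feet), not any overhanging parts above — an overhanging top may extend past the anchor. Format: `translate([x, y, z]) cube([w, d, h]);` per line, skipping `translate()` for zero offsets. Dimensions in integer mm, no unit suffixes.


translate([458, 316, 445]) cube([470, 433, 25]);
translate([458, 316, 0]) cube([44, 44, 445]);
translate([884, 316, 0]) cube([44, 44, 445]);
translate([458, 705, 0]) cube([44, 44, 445]);
translate([884, 705, 0]) cube([44, 44, 445]);
translate([458, 717, 470]) cube([470, 32, 454]);


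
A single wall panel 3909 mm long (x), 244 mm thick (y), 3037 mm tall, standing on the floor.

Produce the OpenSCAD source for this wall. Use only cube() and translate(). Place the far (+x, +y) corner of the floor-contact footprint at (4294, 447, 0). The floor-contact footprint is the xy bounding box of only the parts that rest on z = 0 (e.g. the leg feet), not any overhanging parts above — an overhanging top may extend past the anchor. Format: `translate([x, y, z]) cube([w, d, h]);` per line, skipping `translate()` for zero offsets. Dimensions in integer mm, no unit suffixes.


translate([385, 203, 0]) cube([3909, 244, 3037]);


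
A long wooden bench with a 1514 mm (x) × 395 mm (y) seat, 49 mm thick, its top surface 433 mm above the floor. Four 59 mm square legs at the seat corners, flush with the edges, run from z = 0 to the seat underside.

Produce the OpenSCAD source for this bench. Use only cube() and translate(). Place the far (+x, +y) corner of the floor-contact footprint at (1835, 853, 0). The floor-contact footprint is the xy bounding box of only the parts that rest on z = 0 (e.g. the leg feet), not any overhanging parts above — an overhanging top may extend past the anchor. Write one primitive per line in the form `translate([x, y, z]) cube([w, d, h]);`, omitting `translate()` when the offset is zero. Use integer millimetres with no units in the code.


translate([321, 458, 384]) cube([1514, 395, 49]);
translate([321, 458, 0]) cube([59, 59, 384]);
translate([321, 794, 0]) cube([59, 59, 384]);
translate([1776, 458, 0]) cube([59, 59, 384]);
translate([1776, 794, 0]) cube([59, 59, 384]);


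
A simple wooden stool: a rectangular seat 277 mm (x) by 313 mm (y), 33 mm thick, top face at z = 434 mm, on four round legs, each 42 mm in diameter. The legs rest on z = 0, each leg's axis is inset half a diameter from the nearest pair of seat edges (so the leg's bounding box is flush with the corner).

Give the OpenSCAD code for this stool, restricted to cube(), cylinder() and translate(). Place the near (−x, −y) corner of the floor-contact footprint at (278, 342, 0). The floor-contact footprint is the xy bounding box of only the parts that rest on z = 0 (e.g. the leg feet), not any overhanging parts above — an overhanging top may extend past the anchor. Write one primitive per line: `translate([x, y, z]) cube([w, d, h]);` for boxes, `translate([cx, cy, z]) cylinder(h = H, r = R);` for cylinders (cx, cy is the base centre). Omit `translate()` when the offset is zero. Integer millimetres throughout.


translate([278, 342, 401]) cube([277, 313, 33]);
translate([299, 363, 0]) cylinder(h = 401, r = 21);
translate([534, 363, 0]) cylinder(h = 401, r = 21);
translate([299, 634, 0]) cylinder(h = 401, r = 21);
translate([534, 634, 0]) cylinder(h = 401, r = 21);


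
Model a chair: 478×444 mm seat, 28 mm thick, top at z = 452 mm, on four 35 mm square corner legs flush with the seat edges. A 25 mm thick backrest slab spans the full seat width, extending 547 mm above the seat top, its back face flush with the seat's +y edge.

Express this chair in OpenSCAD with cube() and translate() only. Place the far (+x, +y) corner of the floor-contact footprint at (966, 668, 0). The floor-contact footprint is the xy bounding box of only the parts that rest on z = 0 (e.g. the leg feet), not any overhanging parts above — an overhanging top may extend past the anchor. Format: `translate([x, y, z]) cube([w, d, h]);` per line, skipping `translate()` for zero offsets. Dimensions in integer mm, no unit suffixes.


// leg_h = 452 - 28 = 424
translate([488, 224, 424]) cube([478, 444, 28]);
translate([488, 224, 0]) cube([35, 35, 424]);
translate([931, 224, 0]) cube([35, 35, 424]);
translate([488, 633, 0]) cube([35, 35, 424]);
translate([931, 633, 0]) cube([35, 35, 424]);
translate([488, 643, 452]) cube([478, 25, 547]);


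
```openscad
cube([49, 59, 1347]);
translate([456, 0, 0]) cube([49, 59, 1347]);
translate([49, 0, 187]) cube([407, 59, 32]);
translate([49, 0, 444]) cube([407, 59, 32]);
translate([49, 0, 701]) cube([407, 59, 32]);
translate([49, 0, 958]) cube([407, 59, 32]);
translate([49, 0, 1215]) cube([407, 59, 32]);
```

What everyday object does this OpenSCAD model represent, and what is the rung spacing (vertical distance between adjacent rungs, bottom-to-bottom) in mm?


A ladder. The rung spacing is 257 mm.

Two tall 49×59 posts with 5 short bars between them — a ladder. Adjacent rungs sit at z = 187 and z = 444, so the spacing is 444 − 187 = 257 mm.


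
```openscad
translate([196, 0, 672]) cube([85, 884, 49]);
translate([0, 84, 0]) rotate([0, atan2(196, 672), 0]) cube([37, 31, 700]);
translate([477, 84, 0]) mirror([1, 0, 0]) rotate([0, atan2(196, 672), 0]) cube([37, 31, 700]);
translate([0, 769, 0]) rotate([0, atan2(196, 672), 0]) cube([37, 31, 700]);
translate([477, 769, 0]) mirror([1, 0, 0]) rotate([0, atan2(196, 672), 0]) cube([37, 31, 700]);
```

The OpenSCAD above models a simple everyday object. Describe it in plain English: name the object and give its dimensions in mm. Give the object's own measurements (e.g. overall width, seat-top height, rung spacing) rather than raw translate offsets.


A sawhorse. A 85×884×49 mm beam (x, y, z) sits on two A-frame leg pairs. Each pair is two raked legs of 37×31 mm section (31 mm along y) splaying symmetrically in x. Each leg rises 672 mm vertically over 196 mm of horizontal reach and is 700 mm long along its own axis. Every leg's outer bottom edge rests on the floor and its outer top edge meets a bottom edge of the beam — the left legs (tilting toward +x) meet the beam's −x bottom edge, the right legs (their mirror images, tilting toward −x) meet its +x bottom edge — so the leg tops tuck under the beam, the beam's underside is 672 mm above the floor, and the feet are 477 mm apart outside-to-outside with the beam centred between them. The two leg pairs are set in 84 mm from either end of the beam.


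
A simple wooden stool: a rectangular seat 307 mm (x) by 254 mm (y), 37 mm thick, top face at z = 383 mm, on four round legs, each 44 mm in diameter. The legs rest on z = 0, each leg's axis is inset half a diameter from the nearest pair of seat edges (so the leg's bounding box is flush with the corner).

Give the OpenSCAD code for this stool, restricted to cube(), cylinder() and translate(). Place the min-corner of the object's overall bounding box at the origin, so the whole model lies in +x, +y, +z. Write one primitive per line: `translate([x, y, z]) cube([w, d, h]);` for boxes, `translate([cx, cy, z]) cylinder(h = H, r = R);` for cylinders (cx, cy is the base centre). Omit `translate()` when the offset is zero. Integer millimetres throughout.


// leg_h = 383 - 37 = 346
translate([0, 0, 346]) cube([307, 254, 37]);
translate([22, 22, 0]) cylinder(h = 346, r = 22);
translate([285, 22, 0]) cylinder(h = 346, r = 22);
translate([22, 232, 0]) cylinder(h = 346, r = 22);
translate([285, 232, 0]) cylinder(h = 346, r = 22);


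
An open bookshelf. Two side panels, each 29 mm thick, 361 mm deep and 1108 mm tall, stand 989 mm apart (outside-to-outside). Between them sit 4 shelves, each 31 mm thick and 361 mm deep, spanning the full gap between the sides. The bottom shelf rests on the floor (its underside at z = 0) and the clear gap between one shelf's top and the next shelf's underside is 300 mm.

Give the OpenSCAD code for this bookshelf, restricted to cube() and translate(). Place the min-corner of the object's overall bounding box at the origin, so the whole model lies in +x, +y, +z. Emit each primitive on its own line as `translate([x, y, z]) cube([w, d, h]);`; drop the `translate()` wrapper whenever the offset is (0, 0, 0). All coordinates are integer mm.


cube([29, 361, 1108]);
translate([960, 0, 0]) cube([29, 361, 1108]);
translate([29, 0, 0]) cube([931, 361, 31]);
translate([29, 0, 331]) cube([931, 361, 31]);
translate([29, 0, 662]) cube([931, 361, 31]);
translate([29, 0, 993]) cube([931, 361, 31]);


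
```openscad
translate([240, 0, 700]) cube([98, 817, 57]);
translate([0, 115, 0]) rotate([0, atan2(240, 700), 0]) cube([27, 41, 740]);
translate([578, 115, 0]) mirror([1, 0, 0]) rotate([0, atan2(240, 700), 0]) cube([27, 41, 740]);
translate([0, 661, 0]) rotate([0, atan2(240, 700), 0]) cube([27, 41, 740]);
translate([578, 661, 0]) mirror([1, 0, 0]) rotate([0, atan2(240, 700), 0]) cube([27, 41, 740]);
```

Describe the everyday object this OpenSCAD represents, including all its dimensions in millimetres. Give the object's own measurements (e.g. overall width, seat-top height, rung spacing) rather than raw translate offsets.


A sawhorse. A 98×817×57 mm beam (x, y, z) sits on two A-frame leg pairs. Each pair is two raked legs of 27×41 mm section (41 mm along y) splaying symmetrically in x. Each leg rises 700 mm vertically over 240 mm of horizontal reach and is 740 mm long along its own axis. Every leg's outer bottom edge rests on the floor and its outer top edge meets a bottom edge of the beam — the left legs (tilting toward +x) meet the beam's −x bottom edge, the right legs (their mirror images, tilting toward −x) meet its +x bottom edge — so the leg tops tuck under the beam, the beam's underside is 700 mm above the floor, and the feet are 578 mm apart outside-to-outside with the beam centred between them. The two leg pairs are set in 115 mm from either end of the beam.


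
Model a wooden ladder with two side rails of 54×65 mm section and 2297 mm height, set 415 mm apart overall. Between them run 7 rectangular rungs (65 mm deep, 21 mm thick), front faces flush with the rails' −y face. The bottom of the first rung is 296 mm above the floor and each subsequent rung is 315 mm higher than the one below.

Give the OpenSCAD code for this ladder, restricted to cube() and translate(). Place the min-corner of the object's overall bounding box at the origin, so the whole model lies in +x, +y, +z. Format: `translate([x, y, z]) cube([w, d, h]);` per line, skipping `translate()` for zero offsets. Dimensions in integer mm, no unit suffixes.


cube([54, 65, 2297]);
translate([361, 0, 0]) cube([54, 65, 2297]);
translate([54, 0, 296]) cube([307, 65, 21]);
translate([54, 0, 611]) cube([307, 65, 21]);
translate([54, 0, 926]) cube([307, 65, 21]);
translate([54, 0, 1241]) cube([307, 65, 21]);
translate([54, 0, 1556]) cube([307, 65, 21]);
translate([54, 0, 1871]) cube([307, 65, 21]);
translate([54, 0, 2186]) cube([307, 65, 21]);


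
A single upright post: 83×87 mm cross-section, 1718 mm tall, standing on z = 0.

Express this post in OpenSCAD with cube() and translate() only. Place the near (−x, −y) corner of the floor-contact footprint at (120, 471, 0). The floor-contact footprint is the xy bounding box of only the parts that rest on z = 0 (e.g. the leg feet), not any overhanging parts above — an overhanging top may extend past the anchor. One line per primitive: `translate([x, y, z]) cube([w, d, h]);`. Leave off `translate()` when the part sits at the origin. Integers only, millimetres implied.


translate([120, 471, 0]) cube([83, 87, 1718]);


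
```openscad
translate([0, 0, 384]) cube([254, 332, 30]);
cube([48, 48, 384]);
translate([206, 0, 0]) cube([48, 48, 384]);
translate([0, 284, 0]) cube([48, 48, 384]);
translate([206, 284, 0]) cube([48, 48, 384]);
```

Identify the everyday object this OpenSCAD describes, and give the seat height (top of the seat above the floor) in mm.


A stool. The seat height is 414 mm.

A 254×332×30 slab at z = 384 on four corner posts — a stool. The seat top is 384 + 30 = 414 mm.


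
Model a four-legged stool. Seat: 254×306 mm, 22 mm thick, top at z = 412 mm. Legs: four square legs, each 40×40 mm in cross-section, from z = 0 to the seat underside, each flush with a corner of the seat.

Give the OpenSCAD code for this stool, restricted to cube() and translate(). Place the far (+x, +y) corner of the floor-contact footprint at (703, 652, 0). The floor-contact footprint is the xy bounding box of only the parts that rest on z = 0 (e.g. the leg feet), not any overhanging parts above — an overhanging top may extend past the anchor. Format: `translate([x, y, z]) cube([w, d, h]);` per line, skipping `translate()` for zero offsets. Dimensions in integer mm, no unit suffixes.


translate([449, 346, 390]) cube([254, 306, 22]);
translate([449, 346, 0]) cube([40, 40, 390]);
translate([663, 346, 0]) cube([40, 40, 390]);
translate([449, 612, 0]) cube([40, 40, 390]);
translate([663, 612, 0]) cube([40, 40, 390]);


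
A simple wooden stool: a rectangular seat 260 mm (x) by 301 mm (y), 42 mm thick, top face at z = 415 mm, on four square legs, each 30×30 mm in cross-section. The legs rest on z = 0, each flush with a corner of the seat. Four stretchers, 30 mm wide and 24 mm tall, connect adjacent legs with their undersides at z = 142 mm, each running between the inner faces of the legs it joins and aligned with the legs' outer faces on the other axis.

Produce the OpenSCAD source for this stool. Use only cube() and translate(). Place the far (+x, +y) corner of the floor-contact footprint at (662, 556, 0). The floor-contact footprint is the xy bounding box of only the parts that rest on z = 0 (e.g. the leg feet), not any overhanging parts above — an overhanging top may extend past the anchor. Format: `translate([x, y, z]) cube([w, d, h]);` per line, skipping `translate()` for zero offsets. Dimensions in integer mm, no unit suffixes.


translate([402, 255, 373]) cube([260, 301, 42]);
translate([402, 255, 0]) cube([30, 30, 373]);
translate([632, 255, 0]) cube([30, 30, 373]);
translate([402, 526, 0]) cube([30, 30, 373]);
translate([632, 526, 0]) cube([30, 30, 373]);
translate([432, 255, 142]) cube([200, 30, 24]);
translate([432, 526, 142]) cube([200, 30, 24]);
translate([402, 285, 142]) cube([30, 241, 24]);
translate([632, 285, 142]) cube([30, 241, 24]);
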